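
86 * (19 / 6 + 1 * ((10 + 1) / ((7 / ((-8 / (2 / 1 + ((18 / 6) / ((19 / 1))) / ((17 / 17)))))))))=-196897 / 861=-228.68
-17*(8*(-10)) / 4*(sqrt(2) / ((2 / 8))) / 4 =480.83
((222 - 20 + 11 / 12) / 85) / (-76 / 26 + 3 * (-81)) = -6331 / 652188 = -0.01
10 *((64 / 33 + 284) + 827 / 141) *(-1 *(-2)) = 3017260 / 517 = 5836.09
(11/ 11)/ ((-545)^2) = 1/ 297025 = 0.00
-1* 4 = -4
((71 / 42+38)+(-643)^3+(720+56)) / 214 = -11165569435 / 8988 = -1242275.19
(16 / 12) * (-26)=-104 / 3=-34.67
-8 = -8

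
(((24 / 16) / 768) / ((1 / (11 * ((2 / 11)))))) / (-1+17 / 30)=-15 / 1664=-0.01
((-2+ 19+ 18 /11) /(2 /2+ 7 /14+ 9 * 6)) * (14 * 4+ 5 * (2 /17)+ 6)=436240 /20757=21.02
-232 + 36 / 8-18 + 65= -180.50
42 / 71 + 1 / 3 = 197 / 213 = 0.92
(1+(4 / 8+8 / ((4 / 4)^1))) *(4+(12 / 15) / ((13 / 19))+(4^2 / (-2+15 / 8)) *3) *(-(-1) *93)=-21755304 / 65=-334696.98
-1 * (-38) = 38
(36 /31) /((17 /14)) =504 /527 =0.96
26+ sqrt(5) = 28.24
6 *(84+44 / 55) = 508.80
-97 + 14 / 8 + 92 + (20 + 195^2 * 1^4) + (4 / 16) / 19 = 1445587 / 38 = 38041.76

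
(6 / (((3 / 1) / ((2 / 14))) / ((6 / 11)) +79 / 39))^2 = 219024 / 9991921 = 0.02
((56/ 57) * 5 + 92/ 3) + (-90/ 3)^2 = 17776/ 19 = 935.58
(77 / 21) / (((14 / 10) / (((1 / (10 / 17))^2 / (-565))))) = -3179 / 237300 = -0.01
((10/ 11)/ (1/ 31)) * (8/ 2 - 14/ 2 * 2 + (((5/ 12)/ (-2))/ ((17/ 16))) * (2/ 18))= -1426000/ 5049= -282.43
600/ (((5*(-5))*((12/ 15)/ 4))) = -120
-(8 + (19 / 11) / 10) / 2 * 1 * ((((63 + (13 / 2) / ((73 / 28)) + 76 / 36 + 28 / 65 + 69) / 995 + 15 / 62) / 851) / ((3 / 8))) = -2636893933 / 542403678375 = -0.00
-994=-994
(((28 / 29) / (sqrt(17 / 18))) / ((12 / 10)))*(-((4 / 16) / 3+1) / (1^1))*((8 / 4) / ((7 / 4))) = -260*sqrt(34) / 1479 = -1.03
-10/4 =-5/2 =-2.50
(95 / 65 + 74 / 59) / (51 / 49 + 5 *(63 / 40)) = 816536 / 2680665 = 0.30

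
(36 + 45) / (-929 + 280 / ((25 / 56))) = -135 / 503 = -0.27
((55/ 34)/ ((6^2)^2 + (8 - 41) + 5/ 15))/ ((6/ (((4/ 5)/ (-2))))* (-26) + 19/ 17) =33/ 10079884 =0.00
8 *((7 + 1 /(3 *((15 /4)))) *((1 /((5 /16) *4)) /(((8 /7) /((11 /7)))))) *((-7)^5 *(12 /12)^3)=-235903052 /225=-1048458.01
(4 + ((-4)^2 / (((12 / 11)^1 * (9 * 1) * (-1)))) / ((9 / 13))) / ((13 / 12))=1.52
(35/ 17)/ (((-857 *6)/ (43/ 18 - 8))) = 3535/ 1573452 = 0.00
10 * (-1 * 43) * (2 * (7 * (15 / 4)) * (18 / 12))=-67725 / 2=-33862.50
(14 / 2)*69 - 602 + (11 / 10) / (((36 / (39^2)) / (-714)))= -666043 / 20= -33302.15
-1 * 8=-8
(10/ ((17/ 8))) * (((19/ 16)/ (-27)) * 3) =-95/ 153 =-0.62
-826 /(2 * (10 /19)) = -7847 /10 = -784.70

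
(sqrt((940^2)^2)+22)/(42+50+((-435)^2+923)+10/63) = 27834093/5992565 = 4.64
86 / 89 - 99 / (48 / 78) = -113855 / 712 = -159.91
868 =868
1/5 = 0.20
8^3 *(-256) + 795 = -130277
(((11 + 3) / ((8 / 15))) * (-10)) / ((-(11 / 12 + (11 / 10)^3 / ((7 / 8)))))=2756250 / 25597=107.68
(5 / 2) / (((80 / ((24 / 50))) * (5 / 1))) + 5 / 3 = 5009 / 3000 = 1.67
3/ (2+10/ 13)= 13/ 12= 1.08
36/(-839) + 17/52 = 12391/43628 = 0.28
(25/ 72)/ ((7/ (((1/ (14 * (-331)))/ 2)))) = -25/ 4671072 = -0.00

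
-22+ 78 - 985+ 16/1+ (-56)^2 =2223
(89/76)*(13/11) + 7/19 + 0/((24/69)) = 1.75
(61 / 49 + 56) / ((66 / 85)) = 7225 / 98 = 73.72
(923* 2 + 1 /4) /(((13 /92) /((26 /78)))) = 169855 /39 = 4355.26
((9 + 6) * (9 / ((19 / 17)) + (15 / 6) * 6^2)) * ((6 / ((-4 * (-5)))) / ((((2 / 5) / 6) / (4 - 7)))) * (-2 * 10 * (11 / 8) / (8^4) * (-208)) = -539478225 / 19456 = -27728.12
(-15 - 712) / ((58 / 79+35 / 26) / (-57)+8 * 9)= -85115706 / 8425343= -10.10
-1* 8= -8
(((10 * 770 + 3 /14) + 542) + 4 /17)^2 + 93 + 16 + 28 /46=67938084.68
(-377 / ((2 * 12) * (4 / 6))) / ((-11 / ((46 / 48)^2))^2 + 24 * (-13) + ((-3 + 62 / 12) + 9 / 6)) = 0.14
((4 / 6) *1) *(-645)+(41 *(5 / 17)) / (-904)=-6608445 / 15368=-430.01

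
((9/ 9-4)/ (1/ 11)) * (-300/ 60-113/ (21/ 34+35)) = 326601/ 1211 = 269.70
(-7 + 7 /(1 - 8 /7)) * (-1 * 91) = 5096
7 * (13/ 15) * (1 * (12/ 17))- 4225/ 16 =-353301/ 1360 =-259.78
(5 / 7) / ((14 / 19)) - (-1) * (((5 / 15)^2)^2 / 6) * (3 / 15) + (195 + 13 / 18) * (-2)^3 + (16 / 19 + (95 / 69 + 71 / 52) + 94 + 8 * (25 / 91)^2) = -1466.62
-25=-25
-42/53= -0.79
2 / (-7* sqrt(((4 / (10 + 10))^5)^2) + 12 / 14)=43750 / 18701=2.34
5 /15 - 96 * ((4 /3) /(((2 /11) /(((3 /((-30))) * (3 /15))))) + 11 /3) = -25319 /75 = -337.59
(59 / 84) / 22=59 / 1848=0.03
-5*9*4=-180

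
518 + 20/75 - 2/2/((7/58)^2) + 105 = 407641/735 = 554.61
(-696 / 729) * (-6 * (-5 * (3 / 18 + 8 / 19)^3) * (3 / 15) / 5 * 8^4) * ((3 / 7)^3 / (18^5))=-2232864512 / 56262949196265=-0.00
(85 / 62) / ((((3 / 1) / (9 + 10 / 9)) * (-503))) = -7735 / 842022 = -0.01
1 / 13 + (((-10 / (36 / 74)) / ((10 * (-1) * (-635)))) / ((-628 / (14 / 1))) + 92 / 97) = 4640929459 / 4525754220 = 1.03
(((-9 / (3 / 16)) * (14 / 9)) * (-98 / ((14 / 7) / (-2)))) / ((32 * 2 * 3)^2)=-343 / 1728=-0.20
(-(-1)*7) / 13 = 7 / 13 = 0.54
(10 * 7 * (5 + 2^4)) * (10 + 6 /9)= 15680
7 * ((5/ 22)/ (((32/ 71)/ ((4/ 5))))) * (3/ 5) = 1491/ 880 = 1.69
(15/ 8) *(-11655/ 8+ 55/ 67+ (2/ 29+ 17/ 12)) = -339147185/ 124352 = -2727.32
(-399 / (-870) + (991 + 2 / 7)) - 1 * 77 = 914.74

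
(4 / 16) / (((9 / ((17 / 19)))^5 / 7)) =0.00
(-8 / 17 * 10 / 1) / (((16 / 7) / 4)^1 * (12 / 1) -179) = 112 / 4097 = 0.03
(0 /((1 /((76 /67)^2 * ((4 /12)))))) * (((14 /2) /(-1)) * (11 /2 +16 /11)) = 0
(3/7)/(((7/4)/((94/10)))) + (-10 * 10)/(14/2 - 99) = 19097/5635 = 3.39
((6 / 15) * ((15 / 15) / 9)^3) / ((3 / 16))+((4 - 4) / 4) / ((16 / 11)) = 32 / 10935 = 0.00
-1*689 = -689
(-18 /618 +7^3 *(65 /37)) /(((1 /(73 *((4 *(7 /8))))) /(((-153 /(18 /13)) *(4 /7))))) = -9720752.67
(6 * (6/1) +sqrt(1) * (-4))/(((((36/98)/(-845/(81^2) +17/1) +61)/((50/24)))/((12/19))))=2169563200/3144276617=0.69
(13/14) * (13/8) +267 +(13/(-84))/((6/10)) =270397/1008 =268.25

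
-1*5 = -5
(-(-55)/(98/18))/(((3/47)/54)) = 418770/49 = 8546.33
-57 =-57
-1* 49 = -49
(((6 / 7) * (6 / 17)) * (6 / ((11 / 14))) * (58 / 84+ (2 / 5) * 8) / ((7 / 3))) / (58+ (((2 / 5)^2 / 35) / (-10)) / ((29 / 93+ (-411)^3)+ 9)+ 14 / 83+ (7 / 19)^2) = 203217065690821209000 / 3076050458332372844147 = 0.07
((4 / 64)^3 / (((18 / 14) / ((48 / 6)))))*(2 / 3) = 7 / 6912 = 0.00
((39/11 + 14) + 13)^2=112896/121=933.02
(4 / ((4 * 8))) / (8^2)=1 / 512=0.00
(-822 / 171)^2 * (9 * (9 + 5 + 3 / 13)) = 13889060 / 4693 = 2959.53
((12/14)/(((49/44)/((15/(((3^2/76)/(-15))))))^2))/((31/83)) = 3480502080000/521017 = 6680208.28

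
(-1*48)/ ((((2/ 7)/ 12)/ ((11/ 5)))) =-22176/ 5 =-4435.20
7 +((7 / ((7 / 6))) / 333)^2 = 86251 / 12321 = 7.00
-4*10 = -40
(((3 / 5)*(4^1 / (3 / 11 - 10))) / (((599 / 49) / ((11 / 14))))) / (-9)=1694 / 961395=0.00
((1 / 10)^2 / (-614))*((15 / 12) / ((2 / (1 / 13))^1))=-1 / 1277120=-0.00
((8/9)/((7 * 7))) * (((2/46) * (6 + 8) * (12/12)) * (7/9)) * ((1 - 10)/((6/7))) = -56/621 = -0.09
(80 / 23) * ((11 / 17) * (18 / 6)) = 2640 / 391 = 6.75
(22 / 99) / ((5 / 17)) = 34 / 45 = 0.76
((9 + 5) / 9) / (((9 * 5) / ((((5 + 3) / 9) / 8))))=14 / 3645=0.00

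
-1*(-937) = 937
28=28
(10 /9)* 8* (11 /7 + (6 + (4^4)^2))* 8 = 97878400 /21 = 4660876.19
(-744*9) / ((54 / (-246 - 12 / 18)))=91760 / 3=30586.67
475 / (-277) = -475 / 277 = -1.71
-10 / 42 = -5 / 21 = -0.24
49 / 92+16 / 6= 883 / 276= 3.20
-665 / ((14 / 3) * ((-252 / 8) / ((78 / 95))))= 26 / 7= 3.71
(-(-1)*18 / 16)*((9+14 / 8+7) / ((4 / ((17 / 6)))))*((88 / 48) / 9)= 13277 / 4608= 2.88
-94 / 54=-47 / 27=-1.74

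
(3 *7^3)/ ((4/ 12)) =3087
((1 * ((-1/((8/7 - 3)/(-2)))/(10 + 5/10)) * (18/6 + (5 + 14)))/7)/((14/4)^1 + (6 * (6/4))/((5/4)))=-880/29211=-0.03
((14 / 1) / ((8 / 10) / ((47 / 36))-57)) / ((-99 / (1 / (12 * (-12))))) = -235 / 13493304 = -0.00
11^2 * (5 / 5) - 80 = 41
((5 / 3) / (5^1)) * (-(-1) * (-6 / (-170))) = 1 / 85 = 0.01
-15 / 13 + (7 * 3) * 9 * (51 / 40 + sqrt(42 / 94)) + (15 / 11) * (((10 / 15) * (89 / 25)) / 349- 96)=43487497 / 399256 + 189 * sqrt(987) / 47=235.26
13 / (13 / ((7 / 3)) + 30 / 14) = 91 / 54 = 1.69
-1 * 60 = -60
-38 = -38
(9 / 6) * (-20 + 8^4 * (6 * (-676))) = -24920094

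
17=17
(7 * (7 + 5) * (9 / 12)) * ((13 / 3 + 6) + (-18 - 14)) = -1365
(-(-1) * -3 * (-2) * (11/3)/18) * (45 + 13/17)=55.93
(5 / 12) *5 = 25 / 12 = 2.08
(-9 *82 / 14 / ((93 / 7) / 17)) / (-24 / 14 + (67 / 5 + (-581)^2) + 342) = -24395 / 122212478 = -0.00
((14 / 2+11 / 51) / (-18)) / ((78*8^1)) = -23 / 35802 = -0.00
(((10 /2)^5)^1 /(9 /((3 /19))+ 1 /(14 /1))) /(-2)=-27.38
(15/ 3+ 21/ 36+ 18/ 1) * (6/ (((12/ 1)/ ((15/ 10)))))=283/ 16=17.69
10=10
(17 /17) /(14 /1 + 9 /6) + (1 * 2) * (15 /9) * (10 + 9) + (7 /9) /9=159409 /2511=63.48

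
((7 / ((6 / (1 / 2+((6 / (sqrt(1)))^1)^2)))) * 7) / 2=3577 / 24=149.04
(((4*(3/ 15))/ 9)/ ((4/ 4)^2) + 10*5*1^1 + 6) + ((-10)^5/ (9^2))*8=-3977284/ 405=-9820.45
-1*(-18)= 18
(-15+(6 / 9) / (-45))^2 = 4108729 / 18225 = 225.44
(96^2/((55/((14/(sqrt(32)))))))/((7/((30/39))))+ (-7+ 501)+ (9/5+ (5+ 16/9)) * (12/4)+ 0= 4608 * sqrt(2)/143+ 7796/15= 565.30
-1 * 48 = -48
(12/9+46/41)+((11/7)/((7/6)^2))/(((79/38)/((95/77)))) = 73268138/23330517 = 3.14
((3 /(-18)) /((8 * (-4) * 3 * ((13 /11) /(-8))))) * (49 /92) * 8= -539 /10764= -0.05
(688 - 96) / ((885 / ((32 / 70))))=9472 / 30975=0.31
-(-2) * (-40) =-80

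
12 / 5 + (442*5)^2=24420512 / 5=4884102.40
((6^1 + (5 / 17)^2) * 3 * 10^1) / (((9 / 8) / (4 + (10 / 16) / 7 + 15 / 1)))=18803710 / 6069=3098.32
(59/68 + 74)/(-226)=-0.33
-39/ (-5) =39/ 5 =7.80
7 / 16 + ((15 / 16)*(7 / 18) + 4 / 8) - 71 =-6691 / 96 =-69.70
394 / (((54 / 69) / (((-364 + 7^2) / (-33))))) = 158585 / 33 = 4805.61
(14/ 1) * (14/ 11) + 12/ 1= 328/ 11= 29.82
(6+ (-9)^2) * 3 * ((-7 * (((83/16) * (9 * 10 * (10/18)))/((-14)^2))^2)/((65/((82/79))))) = -9214898625/180357632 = -51.09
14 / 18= 7 / 9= 0.78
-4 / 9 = -0.44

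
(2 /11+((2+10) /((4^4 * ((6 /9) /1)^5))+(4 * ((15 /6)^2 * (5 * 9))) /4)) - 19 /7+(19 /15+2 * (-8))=625280779 /2365440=264.34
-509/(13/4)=-2036/13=-156.62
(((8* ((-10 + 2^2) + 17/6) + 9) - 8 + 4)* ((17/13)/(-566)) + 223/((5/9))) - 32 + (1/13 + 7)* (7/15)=41140367/110370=372.75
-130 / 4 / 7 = -65 / 14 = -4.64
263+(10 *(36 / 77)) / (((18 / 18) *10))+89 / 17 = 351732 / 1309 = 268.70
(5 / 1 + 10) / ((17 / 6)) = 90 / 17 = 5.29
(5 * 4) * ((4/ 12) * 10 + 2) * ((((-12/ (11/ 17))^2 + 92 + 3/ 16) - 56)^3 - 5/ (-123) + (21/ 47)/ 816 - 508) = 195839749084394989082875/ 33427910476224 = 5858569868.54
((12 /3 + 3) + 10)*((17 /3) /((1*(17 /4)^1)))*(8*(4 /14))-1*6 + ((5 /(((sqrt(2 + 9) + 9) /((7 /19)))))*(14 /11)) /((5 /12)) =46.27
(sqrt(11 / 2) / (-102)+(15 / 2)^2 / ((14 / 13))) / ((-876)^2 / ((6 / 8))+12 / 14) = 325 / 6366384-7 * sqrt(22) / 1461085128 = 0.00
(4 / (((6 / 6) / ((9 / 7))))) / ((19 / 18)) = 648 / 133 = 4.87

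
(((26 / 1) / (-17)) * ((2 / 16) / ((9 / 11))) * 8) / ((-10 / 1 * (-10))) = -143 / 7650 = -0.02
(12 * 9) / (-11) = -108 / 11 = -9.82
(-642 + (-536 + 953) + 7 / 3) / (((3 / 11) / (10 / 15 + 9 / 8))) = -78991 / 54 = -1462.80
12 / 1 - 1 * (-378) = 390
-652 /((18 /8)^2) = -10432 /81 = -128.79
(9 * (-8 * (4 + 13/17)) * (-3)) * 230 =4024080/17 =236710.59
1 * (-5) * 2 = -10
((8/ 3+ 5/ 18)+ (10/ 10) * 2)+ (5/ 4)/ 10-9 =-283/ 72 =-3.93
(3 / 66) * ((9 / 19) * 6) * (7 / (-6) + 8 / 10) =-0.05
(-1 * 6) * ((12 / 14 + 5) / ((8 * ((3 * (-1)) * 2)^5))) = 41 / 72576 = 0.00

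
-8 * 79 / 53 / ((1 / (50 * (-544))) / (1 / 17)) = 1011200 / 53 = 19079.25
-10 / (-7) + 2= 24 / 7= 3.43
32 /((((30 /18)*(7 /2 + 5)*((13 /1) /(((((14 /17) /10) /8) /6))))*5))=28 /469625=0.00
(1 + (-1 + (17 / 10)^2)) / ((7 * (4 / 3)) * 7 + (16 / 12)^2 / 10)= 0.04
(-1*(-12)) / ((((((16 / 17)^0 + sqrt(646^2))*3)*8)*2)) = 0.00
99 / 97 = 1.02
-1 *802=-802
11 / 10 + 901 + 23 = 925.10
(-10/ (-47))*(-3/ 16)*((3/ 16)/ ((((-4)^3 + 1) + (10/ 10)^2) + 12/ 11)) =0.00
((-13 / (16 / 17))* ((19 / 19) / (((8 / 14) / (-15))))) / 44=23205 / 2816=8.24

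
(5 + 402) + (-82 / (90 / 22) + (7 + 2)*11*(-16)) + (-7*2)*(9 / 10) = -54434 / 45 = -1209.64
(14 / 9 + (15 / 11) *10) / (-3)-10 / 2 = -2989 / 297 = -10.06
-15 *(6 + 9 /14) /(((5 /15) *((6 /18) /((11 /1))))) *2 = -138105 /7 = -19729.29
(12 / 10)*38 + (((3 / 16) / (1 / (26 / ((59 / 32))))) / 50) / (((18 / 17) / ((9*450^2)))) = 26864952 / 295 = 91067.63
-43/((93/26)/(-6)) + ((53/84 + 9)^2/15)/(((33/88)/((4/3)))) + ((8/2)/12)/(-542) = 94143745249/1000307070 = 94.11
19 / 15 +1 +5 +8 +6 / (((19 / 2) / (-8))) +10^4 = 2852911 / 285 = 10010.21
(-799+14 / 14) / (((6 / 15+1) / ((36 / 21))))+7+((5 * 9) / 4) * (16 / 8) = -13267 / 14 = -947.64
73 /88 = 0.83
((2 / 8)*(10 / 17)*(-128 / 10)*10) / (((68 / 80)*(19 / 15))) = -96000 / 5491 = -17.48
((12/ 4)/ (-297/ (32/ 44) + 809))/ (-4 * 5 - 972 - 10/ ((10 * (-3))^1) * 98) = -36/ 4611995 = -0.00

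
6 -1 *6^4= -1290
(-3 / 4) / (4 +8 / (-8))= -1 / 4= -0.25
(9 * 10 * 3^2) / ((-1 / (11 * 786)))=-7003260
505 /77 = 6.56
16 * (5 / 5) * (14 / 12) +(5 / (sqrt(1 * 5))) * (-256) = 56 / 3 -256 * sqrt(5) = -553.77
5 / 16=0.31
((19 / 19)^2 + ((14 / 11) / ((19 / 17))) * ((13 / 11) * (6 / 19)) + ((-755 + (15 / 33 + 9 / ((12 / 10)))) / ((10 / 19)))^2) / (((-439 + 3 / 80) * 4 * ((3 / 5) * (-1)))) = 35200929209225 / 18407348124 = 1912.33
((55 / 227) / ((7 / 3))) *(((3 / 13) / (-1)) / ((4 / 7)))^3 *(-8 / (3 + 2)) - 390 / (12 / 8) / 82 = -516877741 / 163579832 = -3.16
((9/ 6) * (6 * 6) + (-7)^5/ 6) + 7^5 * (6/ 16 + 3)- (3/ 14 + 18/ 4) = 9067253/ 168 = 53971.74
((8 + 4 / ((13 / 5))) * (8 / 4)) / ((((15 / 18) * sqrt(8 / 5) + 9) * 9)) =2232 / 9347- 248 * sqrt(10) / 28041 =0.21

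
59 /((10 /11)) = 649 /10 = 64.90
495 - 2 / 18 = 4454 / 9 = 494.89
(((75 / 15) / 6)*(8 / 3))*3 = 20 / 3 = 6.67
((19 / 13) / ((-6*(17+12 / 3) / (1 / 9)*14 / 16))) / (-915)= 76 / 47211255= 0.00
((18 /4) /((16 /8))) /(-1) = -9 /4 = -2.25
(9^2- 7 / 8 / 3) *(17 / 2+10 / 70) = 234377 / 336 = 697.55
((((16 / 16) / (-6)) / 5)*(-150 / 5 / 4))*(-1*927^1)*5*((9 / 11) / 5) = -189.61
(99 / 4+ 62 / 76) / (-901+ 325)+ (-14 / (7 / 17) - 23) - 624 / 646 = -43170823 / 744192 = -58.01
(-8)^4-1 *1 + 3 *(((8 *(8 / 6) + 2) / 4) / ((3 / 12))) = 4133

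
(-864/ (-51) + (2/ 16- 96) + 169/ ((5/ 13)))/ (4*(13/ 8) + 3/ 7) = 1715819/ 32980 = 52.03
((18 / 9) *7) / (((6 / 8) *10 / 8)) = 224 / 15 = 14.93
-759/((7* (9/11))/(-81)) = 75141/7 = 10734.43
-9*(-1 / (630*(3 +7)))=1 / 700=0.00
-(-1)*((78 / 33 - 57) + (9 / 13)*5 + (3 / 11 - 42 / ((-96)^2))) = -50.91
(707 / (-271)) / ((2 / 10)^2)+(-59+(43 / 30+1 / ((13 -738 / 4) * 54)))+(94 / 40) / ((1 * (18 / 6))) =-6123986759 / 50194620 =-122.00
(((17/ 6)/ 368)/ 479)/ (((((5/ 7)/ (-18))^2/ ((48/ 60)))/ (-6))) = -0.05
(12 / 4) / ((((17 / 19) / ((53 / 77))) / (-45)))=-135945 / 1309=-103.85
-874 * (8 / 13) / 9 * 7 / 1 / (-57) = 2576 / 351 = 7.34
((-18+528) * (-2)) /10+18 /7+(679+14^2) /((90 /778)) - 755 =422696 /63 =6709.46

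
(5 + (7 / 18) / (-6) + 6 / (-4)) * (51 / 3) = 58.40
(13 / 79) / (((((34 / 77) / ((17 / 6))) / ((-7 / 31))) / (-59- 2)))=427427 / 29388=14.54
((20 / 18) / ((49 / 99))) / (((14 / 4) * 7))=220 / 2401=0.09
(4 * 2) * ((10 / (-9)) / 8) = -10 / 9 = -1.11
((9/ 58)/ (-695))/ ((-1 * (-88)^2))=9/ 312160640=0.00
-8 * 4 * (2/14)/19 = -32/133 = -0.24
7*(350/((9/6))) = 1633.33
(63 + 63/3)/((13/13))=84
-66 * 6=-396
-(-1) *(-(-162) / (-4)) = -40.50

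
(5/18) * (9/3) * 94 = 235/3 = 78.33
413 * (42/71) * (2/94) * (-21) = -364266/3337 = -109.16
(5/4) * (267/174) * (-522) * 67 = -268335/4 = -67083.75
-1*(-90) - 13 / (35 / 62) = 2344 / 35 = 66.97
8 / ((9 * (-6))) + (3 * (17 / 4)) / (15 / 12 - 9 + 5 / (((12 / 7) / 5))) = 3803 / 2214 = 1.72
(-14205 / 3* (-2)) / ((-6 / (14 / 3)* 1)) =-66290 / 9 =-7365.56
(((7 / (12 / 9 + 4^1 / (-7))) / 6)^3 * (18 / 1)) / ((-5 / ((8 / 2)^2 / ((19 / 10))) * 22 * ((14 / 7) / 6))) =-3176523 / 214016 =-14.84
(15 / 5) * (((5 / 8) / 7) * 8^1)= 15 / 7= 2.14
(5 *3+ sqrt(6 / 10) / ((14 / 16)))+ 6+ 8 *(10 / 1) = 8 *sqrt(15) / 35+ 101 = 101.89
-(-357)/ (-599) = -357/ 599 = -0.60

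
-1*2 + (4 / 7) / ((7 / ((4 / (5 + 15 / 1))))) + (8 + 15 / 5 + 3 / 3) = 10.02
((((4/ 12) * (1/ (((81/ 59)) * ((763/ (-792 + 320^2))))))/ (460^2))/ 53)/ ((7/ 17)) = 12739103/ 1819409246550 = 0.00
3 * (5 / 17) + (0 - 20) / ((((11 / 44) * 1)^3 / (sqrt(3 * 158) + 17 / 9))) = -1280 * sqrt(474) - 369785 / 153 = -30284.47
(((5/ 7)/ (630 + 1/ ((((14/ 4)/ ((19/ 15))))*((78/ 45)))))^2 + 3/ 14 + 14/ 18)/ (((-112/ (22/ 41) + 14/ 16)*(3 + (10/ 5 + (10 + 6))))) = -18089016328900/ 79588256854044393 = -0.00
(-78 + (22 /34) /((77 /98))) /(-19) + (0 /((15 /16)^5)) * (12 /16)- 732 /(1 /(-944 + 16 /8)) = 222724024 /323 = 689548.06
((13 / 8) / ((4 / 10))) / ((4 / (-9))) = -585 / 64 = -9.14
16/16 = 1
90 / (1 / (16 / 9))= 160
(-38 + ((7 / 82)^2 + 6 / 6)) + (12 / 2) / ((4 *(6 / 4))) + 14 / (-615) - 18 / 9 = -3834241 / 100860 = -38.02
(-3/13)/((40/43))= -129/520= -0.25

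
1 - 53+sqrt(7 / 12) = -52+sqrt(21) / 6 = -51.24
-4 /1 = -4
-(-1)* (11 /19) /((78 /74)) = 407 /741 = 0.55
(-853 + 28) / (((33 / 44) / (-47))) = 51700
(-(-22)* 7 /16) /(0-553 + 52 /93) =-0.02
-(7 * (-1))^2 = -49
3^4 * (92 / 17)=7452 / 17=438.35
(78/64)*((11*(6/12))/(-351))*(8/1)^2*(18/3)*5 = -110/3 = -36.67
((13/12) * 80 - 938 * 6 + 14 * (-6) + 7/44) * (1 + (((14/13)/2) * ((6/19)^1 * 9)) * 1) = -464076875/32604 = -14233.74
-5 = -5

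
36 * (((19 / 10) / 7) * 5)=342 / 7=48.86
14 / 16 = 7 / 8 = 0.88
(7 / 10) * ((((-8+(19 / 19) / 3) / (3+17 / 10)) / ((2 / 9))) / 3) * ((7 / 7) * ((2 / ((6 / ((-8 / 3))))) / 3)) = 644 / 1269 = 0.51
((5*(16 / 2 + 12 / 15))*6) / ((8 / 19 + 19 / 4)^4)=2935871488 / 7951497867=0.37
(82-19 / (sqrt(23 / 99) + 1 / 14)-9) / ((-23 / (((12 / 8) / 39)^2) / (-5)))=1740955 / 68551132-13965 * sqrt(253) / 17137783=0.01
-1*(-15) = 15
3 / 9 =1 / 3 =0.33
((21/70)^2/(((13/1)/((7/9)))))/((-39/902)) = -0.12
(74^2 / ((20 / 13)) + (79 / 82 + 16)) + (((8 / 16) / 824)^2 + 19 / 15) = 1195129481467 / 334056192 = 3577.63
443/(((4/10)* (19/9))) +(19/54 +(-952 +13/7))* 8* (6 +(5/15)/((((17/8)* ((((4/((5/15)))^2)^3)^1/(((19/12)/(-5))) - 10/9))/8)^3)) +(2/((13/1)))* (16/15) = -3610849849480749789852844586768919092813/80125017498203445853802596689468750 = -45065.20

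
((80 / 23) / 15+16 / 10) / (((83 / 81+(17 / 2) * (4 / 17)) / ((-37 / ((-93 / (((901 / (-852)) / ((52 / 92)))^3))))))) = -1130990248277167 / 716661587623800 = -1.58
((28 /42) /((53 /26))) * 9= 156 /53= 2.94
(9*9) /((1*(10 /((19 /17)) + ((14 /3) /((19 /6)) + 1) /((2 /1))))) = 342 /43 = 7.95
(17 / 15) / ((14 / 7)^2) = 0.28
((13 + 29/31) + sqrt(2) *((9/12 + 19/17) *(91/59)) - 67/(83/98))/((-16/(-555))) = -46533975/20584 + 6414135 *sqrt(2)/64192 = -2119.38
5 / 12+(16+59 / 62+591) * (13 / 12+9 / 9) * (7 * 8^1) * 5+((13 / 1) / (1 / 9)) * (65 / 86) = 5674217695 / 15996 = 354727.29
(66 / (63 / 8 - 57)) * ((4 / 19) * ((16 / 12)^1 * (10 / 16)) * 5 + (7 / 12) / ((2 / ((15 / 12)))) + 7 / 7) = -14993 / 4978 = -3.01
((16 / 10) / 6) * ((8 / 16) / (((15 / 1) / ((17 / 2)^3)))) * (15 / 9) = 4913 / 540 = 9.10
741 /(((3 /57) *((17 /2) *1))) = 28158 /17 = 1656.35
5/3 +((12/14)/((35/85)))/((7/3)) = 2633/1029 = 2.56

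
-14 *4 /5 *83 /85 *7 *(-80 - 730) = 5270832 /85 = 62009.79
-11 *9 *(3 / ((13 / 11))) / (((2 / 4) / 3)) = -19602 / 13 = -1507.85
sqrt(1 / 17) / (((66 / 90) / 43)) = 645 * sqrt(17) / 187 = 14.22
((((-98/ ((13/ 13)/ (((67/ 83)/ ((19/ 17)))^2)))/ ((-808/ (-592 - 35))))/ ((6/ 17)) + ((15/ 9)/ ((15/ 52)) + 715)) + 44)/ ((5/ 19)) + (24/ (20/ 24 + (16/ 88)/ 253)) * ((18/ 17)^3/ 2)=42780837761502236747/ 17138957388818040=2496.12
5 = 5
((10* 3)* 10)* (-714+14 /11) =-2352000 /11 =-213818.18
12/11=1.09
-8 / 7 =-1.14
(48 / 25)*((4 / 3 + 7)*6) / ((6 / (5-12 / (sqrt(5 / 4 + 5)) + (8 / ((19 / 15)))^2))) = 1157776 / 1805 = 641.43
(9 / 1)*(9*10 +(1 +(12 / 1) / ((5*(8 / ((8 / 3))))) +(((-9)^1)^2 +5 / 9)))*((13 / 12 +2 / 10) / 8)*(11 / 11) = 600677 / 2400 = 250.28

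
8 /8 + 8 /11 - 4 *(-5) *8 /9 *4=7211 /99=72.84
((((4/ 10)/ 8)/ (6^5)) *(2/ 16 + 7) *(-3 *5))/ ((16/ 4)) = -19/ 110592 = -0.00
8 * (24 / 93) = 64 / 31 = 2.06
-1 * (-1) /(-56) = -1 /56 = -0.02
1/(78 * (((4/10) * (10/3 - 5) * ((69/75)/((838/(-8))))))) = 10475/4784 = 2.19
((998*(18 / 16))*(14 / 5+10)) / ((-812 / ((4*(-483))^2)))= -9578979648 / 145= -66061928.61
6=6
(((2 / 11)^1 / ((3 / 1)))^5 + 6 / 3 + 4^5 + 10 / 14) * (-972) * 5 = -5625321394300 / 1127357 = -4989831.43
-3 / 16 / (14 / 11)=-33 / 224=-0.15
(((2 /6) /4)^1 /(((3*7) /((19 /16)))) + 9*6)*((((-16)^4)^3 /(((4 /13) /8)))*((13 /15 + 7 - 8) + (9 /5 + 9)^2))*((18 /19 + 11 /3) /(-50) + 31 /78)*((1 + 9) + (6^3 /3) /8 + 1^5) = 378436494542865673178054656 /1346625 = 281025894026076801765.94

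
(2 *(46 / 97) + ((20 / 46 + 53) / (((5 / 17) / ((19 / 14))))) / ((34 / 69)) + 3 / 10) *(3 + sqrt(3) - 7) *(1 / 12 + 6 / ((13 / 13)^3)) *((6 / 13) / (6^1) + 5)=-1094022457 / 17654 + 1094022457 *sqrt(3) / 70616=-35136.33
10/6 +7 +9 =53/3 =17.67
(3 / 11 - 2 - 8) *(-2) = 214 / 11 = 19.45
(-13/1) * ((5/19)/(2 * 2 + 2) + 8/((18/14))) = -27859/342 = -81.46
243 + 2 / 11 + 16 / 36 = 24119 / 99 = 243.63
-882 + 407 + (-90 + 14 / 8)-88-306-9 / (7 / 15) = -27343 / 28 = -976.54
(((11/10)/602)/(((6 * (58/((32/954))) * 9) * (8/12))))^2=121/140427047211840900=0.00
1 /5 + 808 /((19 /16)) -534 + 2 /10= 146.82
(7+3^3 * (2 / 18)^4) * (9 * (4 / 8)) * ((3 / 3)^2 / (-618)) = -851 / 16686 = -0.05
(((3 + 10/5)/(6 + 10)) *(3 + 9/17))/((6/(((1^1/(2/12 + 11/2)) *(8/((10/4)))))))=30/289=0.10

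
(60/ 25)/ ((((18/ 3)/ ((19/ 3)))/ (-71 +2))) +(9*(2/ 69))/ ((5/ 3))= -20084/ 115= -174.64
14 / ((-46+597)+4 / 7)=98 / 3861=0.03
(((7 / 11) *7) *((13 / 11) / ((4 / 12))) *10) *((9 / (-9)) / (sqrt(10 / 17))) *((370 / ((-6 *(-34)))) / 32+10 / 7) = -305.84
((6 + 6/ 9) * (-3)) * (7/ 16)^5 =-84035/ 262144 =-0.32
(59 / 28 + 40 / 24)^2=100489 / 7056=14.24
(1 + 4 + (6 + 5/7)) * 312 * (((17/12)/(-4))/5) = -9061/35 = -258.89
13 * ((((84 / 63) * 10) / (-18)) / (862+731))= -260 / 43011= -0.01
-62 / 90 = -31 / 45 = -0.69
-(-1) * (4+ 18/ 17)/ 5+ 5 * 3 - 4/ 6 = 3913/ 255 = 15.35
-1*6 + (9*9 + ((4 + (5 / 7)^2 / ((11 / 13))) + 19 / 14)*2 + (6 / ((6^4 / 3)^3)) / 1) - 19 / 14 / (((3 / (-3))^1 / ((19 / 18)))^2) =618568504091 / 7242504192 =85.41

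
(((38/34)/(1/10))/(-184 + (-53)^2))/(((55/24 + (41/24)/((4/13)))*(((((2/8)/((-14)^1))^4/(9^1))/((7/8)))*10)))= 2242265088/533375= 4203.92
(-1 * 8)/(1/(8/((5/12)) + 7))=-1048/5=-209.60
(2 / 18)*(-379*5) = -1895 / 9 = -210.56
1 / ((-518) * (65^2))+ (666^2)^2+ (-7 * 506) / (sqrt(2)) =430579540256392799 / 2188550 - 1771 * sqrt(2) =196741922631.43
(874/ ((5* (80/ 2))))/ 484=437/ 48400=0.01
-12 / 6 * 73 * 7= -1022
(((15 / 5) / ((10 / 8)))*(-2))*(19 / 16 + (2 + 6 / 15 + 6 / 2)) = -31.62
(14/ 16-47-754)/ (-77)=6401/ 616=10.39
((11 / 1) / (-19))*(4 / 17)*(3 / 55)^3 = -108 / 4885375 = -0.00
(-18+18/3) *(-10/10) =12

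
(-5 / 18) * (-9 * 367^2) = 673445 / 2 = 336722.50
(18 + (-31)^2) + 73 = 1052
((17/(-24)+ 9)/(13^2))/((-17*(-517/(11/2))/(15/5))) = 199/2160496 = 0.00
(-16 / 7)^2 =256 / 49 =5.22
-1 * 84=-84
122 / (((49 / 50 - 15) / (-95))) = 579500 / 701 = 826.68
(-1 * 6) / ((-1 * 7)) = 6 / 7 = 0.86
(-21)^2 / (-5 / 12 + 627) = 0.70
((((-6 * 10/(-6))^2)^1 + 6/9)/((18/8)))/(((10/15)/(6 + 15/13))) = 18724/39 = 480.10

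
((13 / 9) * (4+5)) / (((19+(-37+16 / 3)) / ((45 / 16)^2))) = -8.12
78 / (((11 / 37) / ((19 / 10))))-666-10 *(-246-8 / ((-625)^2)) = 1970109551 / 859375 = 2292.49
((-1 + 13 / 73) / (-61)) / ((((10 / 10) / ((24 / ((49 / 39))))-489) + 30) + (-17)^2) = -56160 / 708343163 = -0.00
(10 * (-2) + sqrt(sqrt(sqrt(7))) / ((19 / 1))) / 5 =-4 + 7^(1 / 8) / 95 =-3.99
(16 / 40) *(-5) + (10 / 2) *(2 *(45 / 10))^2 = 403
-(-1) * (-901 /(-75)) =901 /75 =12.01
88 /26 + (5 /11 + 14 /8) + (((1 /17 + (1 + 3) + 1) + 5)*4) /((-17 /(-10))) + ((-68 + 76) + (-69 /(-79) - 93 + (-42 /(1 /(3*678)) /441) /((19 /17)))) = -396346246617 /1736891156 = -228.19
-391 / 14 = -27.93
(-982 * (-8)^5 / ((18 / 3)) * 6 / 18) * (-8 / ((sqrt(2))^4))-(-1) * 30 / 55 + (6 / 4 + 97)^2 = -1411997437 / 396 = -3565650.09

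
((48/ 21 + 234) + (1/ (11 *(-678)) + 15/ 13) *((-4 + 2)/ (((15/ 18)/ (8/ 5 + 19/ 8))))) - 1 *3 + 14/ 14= 223.28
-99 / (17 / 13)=-1287 / 17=-75.71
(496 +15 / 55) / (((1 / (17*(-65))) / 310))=-1869980450 / 11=-169998222.73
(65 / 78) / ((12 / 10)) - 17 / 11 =-0.85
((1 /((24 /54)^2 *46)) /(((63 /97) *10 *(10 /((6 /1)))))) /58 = 2619 /14940800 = 0.00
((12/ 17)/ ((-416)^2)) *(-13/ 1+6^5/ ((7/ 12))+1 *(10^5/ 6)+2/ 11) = 0.12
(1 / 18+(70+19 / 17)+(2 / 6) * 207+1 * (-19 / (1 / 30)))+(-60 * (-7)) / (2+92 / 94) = -88381 / 306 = -288.83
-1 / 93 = -0.01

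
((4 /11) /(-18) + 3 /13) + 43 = 55612 /1287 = 43.21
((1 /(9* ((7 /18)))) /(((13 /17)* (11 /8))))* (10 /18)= 1360 /9009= 0.15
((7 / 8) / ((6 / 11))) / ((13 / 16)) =77 / 39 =1.97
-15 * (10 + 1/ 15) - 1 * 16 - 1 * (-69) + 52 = -46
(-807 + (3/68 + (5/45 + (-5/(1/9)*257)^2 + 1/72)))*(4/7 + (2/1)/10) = 491124191517/4760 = 103177351.16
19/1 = 19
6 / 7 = 0.86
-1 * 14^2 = -196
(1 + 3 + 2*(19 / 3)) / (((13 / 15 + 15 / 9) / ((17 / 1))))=2125 / 19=111.84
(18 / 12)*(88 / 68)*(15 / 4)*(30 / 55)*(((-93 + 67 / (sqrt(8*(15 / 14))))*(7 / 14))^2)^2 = 1104378114747 / 43520 - 10287935559*sqrt(105) / 5440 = 5997664.56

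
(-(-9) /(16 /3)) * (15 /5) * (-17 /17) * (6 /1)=-243 /8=-30.38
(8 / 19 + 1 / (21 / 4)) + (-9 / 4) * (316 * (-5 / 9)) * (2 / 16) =159557 / 3192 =49.99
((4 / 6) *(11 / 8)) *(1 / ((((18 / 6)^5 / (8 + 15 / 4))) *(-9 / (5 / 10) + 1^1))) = -517 / 198288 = -0.00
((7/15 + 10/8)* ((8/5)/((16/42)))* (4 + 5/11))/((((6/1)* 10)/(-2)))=-35329/33000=-1.07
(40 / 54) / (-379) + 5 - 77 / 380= 18647159 / 3888540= 4.80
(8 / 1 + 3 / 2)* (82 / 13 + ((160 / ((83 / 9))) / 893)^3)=16694484583409519 / 278598263502793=59.92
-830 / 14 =-415 / 7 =-59.29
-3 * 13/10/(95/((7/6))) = -91/1900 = -0.05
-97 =-97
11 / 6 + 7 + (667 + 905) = 9485 / 6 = 1580.83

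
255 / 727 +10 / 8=4655 / 2908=1.60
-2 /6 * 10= -3.33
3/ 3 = 1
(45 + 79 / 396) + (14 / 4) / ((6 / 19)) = 5572 / 99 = 56.28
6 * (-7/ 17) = -42/ 17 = -2.47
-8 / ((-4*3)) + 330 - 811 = -480.33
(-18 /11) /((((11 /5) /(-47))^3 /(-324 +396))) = 16819326000 /14641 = 1148782.60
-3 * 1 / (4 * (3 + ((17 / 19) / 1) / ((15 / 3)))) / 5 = -57 / 1208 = -0.05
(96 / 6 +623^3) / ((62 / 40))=4836087660 / 31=156002827.74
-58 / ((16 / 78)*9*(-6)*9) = 377 / 648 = 0.58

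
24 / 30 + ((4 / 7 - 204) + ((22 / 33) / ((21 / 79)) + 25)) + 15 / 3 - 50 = -220.12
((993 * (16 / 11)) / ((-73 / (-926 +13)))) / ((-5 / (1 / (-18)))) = 219784 / 1095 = 200.72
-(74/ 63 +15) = -1019/ 63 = -16.17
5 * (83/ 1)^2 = 34445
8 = 8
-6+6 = 0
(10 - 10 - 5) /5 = -1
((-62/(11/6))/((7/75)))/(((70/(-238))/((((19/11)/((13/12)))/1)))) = 21628080/11011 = 1964.22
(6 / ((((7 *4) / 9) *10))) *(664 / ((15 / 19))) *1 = 28386 / 175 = 162.21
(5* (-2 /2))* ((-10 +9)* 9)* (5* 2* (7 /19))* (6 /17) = 18900 /323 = 58.51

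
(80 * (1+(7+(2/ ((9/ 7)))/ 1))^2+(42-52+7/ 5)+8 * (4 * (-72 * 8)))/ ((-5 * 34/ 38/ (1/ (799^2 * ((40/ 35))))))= 599835719/ 175815635400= 0.00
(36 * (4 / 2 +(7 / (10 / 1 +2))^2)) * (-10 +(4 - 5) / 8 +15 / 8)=-11121 / 16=-695.06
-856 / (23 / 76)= -2828.52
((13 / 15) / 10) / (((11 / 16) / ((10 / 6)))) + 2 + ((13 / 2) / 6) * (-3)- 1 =-4039 / 1980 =-2.04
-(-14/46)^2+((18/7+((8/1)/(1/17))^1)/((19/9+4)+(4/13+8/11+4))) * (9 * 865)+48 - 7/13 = 13373664350458/138110791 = 96832.87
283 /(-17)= -283 /17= -16.65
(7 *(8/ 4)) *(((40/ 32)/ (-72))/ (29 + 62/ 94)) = -1645/ 200736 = -0.01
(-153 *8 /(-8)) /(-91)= -153 /91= -1.68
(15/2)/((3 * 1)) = 5/2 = 2.50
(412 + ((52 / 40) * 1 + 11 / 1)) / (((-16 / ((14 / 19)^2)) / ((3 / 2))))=-623721 / 28880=-21.60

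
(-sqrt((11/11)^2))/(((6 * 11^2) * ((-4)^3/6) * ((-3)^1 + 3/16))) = -1/21780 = -0.00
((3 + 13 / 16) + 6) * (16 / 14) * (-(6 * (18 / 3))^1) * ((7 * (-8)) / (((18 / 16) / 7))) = 140672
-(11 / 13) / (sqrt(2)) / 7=-11 * sqrt(2) / 182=-0.09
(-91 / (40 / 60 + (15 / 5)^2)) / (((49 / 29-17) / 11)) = 1001 / 148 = 6.76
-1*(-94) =94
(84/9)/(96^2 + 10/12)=56/55301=0.00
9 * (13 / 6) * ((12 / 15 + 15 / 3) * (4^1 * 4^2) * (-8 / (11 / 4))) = -1158144 / 55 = -21057.16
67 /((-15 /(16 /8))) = -134 /15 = -8.93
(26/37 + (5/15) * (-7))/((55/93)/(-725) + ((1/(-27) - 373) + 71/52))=380762460/86787847981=0.00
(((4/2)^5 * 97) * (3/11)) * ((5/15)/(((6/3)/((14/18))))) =10864/99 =109.74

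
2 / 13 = 0.15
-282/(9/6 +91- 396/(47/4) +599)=-8836/20611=-0.43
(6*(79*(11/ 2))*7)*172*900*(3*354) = 3000091802400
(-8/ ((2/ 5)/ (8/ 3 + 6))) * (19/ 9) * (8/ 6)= -39520/ 81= -487.90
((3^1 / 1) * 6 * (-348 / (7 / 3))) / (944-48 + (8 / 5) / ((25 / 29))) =-2.99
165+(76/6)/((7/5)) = 3655/21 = 174.05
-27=-27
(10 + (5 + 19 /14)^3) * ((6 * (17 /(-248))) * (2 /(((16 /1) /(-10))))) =186764295 /1361024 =137.22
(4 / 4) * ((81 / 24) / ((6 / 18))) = 10.12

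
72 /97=0.74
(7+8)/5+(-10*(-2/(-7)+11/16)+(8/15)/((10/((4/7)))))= -4021/600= -6.70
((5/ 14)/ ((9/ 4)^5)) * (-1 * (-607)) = 1553920/ 413343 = 3.76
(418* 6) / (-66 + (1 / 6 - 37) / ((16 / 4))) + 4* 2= -2408 / 95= -25.35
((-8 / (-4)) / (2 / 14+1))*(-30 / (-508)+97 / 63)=25583 / 9144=2.80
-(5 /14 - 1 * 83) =1157 /14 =82.64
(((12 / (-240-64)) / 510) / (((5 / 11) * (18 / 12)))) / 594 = -1 / 5232600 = -0.00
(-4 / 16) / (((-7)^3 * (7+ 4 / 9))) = 9 / 91924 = 0.00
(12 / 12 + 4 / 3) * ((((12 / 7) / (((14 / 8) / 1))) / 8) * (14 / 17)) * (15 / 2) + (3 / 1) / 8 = 291 / 136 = 2.14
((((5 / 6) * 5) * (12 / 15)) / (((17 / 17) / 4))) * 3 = 40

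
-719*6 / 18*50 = -35950 / 3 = -11983.33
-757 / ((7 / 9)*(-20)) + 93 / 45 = 21307 / 420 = 50.73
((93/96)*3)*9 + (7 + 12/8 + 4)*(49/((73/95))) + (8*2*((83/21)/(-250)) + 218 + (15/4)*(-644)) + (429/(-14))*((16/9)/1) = -2919820993/2044000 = -1428.48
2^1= 2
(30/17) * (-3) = -90/17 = -5.29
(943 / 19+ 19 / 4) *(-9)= -489.43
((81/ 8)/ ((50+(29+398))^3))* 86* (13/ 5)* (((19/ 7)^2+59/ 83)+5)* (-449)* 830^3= -4598393824990550/ 65654757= -70039004.56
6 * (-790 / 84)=-395 / 7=-56.43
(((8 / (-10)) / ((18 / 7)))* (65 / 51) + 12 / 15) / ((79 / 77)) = 71302 / 181305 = 0.39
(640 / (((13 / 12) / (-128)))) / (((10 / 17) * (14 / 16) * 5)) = -13369344 / 455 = -29383.17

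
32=32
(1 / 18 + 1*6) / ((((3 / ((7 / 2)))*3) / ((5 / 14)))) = 545 / 648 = 0.84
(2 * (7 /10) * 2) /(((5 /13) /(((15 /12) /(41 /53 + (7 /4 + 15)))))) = 9646 /18575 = 0.52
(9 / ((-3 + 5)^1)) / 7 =9 / 14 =0.64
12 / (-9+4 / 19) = -228 / 167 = -1.37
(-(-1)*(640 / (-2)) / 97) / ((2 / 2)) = -320 / 97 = -3.30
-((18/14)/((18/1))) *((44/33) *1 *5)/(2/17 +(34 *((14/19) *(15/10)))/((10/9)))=-16150/1151031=-0.01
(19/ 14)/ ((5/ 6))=57/ 35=1.63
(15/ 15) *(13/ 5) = 13/ 5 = 2.60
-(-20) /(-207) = -20 /207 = -0.10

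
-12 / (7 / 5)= -60 / 7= -8.57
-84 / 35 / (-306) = 2 / 255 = 0.01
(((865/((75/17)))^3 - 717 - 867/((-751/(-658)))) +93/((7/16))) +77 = 133707154545847/17742375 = 7536034.75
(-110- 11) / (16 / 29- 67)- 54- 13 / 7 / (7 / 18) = -5377819 / 94423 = -56.95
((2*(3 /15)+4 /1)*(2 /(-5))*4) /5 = -176 /125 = -1.41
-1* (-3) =3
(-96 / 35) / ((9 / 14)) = -64 / 15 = -4.27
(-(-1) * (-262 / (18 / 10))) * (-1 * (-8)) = -10480 / 9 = -1164.44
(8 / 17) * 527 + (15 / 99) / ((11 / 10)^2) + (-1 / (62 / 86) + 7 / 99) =91652212 / 371349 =246.81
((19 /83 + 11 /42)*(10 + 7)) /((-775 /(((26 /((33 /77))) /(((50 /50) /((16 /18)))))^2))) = -4404469888 /140678775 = -31.31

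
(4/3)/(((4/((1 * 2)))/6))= 4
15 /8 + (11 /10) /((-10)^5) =1.87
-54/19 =-2.84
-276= -276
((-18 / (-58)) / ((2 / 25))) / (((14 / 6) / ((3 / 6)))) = 675 / 812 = 0.83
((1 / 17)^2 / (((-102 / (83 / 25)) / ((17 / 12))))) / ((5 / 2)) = -83 / 1300500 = -0.00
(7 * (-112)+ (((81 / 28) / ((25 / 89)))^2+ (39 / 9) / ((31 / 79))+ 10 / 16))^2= 921850340634042165889 / 2076624900000000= 443917.60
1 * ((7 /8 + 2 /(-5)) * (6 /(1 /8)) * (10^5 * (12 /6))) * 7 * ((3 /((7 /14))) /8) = 23940000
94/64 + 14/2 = 271/32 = 8.47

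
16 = 16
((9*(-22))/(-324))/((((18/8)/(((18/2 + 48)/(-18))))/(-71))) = 14839/243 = 61.07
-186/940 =-93/470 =-0.20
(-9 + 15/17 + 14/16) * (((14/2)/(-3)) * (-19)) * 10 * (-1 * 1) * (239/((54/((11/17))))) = 1722060725/187272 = 9195.51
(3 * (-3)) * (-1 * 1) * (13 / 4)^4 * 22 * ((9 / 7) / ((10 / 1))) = 25447851 / 8960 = 2840.16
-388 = -388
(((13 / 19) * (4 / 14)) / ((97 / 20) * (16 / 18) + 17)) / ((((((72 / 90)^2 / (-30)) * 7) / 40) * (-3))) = 731250 / 892829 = 0.82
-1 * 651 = -651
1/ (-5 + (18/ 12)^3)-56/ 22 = -452/ 143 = -3.16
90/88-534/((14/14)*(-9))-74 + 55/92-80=-70622/759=-93.05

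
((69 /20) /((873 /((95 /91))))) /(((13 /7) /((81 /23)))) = 513 /65572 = 0.01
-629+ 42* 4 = -461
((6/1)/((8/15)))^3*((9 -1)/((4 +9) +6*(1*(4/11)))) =1002375/1336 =750.28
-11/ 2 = -5.50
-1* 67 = -67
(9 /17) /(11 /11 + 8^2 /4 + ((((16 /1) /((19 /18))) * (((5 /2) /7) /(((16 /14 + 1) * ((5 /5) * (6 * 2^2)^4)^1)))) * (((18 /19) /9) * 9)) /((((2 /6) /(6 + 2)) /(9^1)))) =51984 /1669417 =0.03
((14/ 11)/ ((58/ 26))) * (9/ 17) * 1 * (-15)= -24570/ 5423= -4.53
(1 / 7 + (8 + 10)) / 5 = 3.63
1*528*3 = 1584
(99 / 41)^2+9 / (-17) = 151488 / 28577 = 5.30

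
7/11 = 0.64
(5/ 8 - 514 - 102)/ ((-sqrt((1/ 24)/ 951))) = 14769 *sqrt(634)/ 4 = 92968.48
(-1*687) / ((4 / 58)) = -19923 / 2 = -9961.50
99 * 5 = 495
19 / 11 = 1.73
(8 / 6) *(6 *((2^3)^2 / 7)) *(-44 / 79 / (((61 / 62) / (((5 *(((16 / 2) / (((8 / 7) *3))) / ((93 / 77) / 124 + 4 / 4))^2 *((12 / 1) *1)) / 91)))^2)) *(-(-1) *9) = -2182061133556980121600 / 464745316710619711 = -4695.18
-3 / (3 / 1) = -1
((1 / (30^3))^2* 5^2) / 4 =1 / 116640000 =0.00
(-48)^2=2304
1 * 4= 4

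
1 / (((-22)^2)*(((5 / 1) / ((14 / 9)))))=0.00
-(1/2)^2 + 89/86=135/172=0.78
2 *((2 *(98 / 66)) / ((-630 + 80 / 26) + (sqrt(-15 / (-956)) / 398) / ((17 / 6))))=-45441108376096160 / 4796462361754583421 -224116984 *sqrt(3585) / 7994103936257639035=-0.01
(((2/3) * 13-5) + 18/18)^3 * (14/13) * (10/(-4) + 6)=134456/351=383.07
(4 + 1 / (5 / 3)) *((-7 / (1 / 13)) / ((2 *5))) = -2093 / 50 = -41.86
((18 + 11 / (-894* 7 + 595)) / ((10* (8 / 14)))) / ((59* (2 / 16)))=0.43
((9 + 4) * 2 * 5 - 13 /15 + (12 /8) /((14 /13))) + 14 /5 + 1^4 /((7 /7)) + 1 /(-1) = 55997 /420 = 133.33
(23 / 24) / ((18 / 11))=253 / 432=0.59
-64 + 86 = 22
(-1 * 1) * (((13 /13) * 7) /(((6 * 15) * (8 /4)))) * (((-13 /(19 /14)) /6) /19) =637 /194940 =0.00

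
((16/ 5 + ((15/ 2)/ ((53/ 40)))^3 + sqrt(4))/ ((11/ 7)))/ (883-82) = 972095614/ 6558776235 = 0.15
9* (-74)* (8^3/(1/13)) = -4432896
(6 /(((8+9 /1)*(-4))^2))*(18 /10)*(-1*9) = -243 /11560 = -0.02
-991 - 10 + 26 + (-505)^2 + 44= 254094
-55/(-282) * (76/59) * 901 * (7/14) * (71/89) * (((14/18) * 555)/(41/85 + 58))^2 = 809984705497034375/164661158509479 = 4919.10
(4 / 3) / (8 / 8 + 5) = 0.22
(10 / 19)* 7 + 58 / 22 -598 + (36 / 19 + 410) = -37575 / 209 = -179.78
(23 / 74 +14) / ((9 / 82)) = 14473 / 111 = 130.39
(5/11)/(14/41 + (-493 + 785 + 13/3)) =615/401401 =0.00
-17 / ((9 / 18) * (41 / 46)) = -1564 / 41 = -38.15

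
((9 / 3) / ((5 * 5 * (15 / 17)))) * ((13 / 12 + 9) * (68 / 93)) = 34969 / 34875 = 1.00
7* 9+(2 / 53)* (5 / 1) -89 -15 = -2163 / 53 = -40.81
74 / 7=10.57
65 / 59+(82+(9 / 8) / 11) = 431995 / 5192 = 83.20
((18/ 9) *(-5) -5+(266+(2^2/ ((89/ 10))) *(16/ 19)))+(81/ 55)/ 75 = 584532032/ 2325125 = 251.40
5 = 5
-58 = -58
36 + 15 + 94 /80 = 2087 /40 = 52.18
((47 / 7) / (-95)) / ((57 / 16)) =-752 / 37905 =-0.02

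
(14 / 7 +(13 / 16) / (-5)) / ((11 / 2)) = 147 / 440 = 0.33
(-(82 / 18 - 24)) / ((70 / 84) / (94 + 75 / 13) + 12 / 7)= 3177650 / 281517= 11.29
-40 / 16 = -5 / 2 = -2.50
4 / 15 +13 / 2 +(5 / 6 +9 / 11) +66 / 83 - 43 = -154236 / 4565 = -33.79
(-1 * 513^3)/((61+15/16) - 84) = 2160091152/353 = 6119238.39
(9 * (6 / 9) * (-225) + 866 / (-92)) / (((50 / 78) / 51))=-124378137 / 1150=-108154.90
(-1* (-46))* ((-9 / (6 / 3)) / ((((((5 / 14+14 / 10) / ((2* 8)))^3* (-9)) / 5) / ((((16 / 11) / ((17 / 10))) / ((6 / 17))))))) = 12925337600000 / 61408611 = 210480.87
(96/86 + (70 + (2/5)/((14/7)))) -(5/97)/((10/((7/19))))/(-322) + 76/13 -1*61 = 7659525539/473909020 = 16.16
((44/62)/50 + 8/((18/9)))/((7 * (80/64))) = 12444/27125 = 0.46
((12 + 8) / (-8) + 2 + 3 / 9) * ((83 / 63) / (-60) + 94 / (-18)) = 19823 / 22680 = 0.87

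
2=2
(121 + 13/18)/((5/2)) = 2191/45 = 48.69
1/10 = 0.10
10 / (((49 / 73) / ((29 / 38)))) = 10585 / 931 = 11.37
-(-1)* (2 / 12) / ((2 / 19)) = 19 / 12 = 1.58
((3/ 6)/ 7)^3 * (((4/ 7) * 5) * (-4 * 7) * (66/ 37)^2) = -43560/ 469567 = -0.09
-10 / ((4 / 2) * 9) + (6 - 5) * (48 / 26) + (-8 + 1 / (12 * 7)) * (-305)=7985773 / 3276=2437.66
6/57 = 2/19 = 0.11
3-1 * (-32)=35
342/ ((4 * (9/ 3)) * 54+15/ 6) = 684/ 1301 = 0.53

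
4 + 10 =14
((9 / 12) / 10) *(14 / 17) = 21 / 340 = 0.06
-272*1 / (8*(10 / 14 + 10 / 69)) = -16422 / 415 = -39.57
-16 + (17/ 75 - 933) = -71158/ 75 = -948.77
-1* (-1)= 1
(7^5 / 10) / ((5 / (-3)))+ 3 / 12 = -100817 / 100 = -1008.17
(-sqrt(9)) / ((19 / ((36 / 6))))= -18 / 19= -0.95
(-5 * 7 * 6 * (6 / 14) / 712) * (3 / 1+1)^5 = -129.44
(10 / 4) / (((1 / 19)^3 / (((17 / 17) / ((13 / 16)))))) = 274360 / 13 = 21104.62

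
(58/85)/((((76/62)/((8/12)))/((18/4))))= 2697/1615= 1.67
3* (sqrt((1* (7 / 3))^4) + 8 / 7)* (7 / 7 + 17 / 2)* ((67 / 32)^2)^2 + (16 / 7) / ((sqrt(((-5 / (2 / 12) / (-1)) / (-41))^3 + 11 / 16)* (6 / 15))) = 3618.38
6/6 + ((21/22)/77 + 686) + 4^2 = 170129/242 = 703.01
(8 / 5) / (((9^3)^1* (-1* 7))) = -8 / 25515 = -0.00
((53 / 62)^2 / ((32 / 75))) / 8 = 210675 / 984064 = 0.21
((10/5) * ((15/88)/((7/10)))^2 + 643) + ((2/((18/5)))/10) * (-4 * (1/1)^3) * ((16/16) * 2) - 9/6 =273709549/426888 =641.17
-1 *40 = -40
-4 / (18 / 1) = -2 / 9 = -0.22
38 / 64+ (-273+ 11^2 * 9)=26131 / 32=816.59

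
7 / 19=0.37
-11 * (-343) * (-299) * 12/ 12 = -1128127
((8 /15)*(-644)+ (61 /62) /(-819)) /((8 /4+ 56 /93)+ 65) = -87203057 /17163510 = -5.08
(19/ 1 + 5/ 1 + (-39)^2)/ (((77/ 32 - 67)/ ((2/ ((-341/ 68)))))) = 9.54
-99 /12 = -33 /4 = -8.25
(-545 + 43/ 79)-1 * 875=-112137/ 79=-1419.46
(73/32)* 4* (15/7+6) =74.30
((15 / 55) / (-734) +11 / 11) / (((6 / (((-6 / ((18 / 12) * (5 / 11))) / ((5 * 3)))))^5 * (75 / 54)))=-0.00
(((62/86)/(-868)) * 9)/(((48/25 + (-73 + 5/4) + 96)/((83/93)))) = -6225/24419227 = -0.00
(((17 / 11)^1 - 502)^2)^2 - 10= 918394540104215 / 14641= 62727582822.50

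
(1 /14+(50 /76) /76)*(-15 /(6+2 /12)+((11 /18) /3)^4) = -0.19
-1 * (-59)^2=-3481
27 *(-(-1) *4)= 108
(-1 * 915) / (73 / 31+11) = -9455 / 138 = -68.51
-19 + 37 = 18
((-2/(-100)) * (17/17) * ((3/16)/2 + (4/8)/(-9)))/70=11/1008000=0.00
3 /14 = 0.21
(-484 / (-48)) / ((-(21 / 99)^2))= -43923 / 196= -224.10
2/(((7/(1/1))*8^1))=1/28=0.04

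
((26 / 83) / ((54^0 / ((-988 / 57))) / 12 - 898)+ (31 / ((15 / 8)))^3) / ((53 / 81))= 141881688562656 / 20541680375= 6907.01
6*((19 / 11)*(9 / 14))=513 / 77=6.66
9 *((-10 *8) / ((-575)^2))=-144 / 66125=-0.00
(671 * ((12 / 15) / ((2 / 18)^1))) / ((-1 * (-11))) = 2196 / 5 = 439.20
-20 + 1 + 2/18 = -170/9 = -18.89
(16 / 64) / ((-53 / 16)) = -4 / 53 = -0.08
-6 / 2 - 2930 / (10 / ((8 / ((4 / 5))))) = -2933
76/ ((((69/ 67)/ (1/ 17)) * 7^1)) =5092/ 8211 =0.62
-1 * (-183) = 183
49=49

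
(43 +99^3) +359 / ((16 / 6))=7763813 / 8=970476.62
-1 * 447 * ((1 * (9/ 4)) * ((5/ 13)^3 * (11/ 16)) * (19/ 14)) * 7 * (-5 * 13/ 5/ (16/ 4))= 105100875/ 86528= 1214.65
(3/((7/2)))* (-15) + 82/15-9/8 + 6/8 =-6523/840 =-7.77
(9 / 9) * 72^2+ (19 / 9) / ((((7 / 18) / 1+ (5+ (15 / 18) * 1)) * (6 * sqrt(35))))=5184.01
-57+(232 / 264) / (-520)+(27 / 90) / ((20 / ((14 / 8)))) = -19553971 / 343200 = -56.98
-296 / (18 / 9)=-148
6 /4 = 3 /2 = 1.50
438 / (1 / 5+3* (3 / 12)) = 461.05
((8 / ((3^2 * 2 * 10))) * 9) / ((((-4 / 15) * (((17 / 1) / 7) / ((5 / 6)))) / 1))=-35 / 68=-0.51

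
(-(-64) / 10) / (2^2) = 8 / 5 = 1.60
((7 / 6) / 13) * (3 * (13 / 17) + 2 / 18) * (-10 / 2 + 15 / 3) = 0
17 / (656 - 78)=1 / 34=0.03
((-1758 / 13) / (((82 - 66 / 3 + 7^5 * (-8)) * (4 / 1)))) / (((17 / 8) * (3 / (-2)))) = -586 / 7425379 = -0.00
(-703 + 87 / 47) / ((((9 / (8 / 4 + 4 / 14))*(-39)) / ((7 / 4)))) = 131816 / 16497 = 7.99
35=35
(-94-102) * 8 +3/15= -7839/5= -1567.80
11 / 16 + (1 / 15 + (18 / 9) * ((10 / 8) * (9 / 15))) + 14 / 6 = 367 / 80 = 4.59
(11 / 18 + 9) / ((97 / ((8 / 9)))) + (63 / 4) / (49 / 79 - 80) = -21746161 / 197084988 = -0.11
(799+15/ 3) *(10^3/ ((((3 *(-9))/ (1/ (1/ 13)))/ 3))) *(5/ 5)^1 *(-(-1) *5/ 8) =-2177500/ 3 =-725833.33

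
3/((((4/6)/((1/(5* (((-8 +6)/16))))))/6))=-216/5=-43.20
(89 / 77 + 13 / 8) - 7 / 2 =-443 / 616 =-0.72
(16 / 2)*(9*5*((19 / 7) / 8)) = 855 / 7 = 122.14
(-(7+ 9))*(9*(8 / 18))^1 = -64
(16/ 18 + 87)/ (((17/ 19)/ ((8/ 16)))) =15029/ 306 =49.11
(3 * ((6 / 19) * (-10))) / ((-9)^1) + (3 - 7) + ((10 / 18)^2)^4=-2403194501 / 817887699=-2.94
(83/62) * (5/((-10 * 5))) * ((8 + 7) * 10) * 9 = -11205/62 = -180.73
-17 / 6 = -2.83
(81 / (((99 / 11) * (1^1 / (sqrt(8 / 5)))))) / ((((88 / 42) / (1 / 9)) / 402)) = 4221 * sqrt(10) / 55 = 242.69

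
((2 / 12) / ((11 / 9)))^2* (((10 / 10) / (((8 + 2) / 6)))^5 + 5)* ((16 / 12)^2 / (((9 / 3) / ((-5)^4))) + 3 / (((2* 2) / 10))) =1471757 / 41250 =35.68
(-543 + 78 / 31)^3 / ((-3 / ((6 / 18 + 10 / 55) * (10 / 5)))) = 17769274815750 / 327701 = 54224048.19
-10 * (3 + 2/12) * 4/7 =-380/21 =-18.10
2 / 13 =0.15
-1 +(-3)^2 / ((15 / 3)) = 4 / 5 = 0.80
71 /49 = 1.45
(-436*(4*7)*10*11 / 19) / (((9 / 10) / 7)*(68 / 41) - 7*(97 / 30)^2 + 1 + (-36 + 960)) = -346865904000 / 4181518081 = -82.95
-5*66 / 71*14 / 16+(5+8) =8.93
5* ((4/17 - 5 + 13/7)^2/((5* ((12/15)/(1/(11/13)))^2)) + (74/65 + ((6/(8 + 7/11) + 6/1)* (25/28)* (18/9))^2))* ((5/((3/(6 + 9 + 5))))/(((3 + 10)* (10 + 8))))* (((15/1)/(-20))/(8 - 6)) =-198015493392175/5017812591792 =-39.46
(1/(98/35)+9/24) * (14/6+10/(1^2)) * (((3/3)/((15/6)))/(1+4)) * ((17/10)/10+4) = 210863/70000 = 3.01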